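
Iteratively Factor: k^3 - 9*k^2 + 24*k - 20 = (k - 2)*(k^2 - 7*k + 10) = (k - 2)^2*(k - 5)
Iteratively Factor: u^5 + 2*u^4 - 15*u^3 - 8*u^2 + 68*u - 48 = (u - 1)*(u^4 + 3*u^3 - 12*u^2 - 20*u + 48) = (u - 2)*(u - 1)*(u^3 + 5*u^2 - 2*u - 24) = (u - 2)*(u - 1)*(u + 4)*(u^2 + u - 6) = (u - 2)^2*(u - 1)*(u + 4)*(u + 3)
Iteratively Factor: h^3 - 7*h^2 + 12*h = (h - 3)*(h^2 - 4*h) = h*(h - 3)*(h - 4)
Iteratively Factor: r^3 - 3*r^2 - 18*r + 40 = (r - 5)*(r^2 + 2*r - 8) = (r - 5)*(r + 4)*(r - 2)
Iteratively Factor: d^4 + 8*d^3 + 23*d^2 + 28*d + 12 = (d + 2)*(d^3 + 6*d^2 + 11*d + 6) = (d + 1)*(d + 2)*(d^2 + 5*d + 6) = (d + 1)*(d + 2)^2*(d + 3)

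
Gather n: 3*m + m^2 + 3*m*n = m^2 + 3*m*n + 3*m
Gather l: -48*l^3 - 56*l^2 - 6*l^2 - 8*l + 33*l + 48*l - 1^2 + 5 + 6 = -48*l^3 - 62*l^2 + 73*l + 10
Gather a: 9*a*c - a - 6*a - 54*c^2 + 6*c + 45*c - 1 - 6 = a*(9*c - 7) - 54*c^2 + 51*c - 7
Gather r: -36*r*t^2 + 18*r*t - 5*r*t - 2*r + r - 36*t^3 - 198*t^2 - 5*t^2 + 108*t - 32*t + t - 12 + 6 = r*(-36*t^2 + 13*t - 1) - 36*t^3 - 203*t^2 + 77*t - 6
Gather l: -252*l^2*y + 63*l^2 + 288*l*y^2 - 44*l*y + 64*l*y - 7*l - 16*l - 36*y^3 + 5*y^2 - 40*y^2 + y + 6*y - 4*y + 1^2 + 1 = l^2*(63 - 252*y) + l*(288*y^2 + 20*y - 23) - 36*y^3 - 35*y^2 + 3*y + 2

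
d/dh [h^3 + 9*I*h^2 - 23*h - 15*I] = 3*h^2 + 18*I*h - 23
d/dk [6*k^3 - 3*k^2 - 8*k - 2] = 18*k^2 - 6*k - 8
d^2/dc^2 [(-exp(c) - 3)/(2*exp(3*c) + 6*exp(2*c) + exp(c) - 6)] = (-16*exp(6*c) - 144*exp(5*c) - 424*exp(4*c) - 594*exp(3*c) - 594*exp(2*c) - 441*exp(c) - 54)*exp(c)/(8*exp(9*c) + 72*exp(8*c) + 228*exp(7*c) + 216*exp(6*c) - 318*exp(5*c) - 702*exp(4*c) + exp(3*c) + 630*exp(2*c) + 108*exp(c) - 216)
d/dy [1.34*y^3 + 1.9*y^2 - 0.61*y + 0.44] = 4.02*y^2 + 3.8*y - 0.61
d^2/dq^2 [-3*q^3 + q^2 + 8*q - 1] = 2 - 18*q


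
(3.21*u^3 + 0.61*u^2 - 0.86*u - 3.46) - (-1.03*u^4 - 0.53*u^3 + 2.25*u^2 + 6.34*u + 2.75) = 1.03*u^4 + 3.74*u^3 - 1.64*u^2 - 7.2*u - 6.21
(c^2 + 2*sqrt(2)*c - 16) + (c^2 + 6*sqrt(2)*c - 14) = 2*c^2 + 8*sqrt(2)*c - 30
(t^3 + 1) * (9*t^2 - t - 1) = 9*t^5 - t^4 - t^3 + 9*t^2 - t - 1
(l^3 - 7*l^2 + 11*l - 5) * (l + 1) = l^4 - 6*l^3 + 4*l^2 + 6*l - 5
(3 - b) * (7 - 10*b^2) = 10*b^3 - 30*b^2 - 7*b + 21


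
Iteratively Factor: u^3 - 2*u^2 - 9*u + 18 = (u - 2)*(u^2 - 9) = (u - 2)*(u + 3)*(u - 3)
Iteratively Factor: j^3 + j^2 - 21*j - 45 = (j + 3)*(j^2 - 2*j - 15) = (j - 5)*(j + 3)*(j + 3)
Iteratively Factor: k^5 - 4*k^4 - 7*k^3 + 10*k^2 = (k)*(k^4 - 4*k^3 - 7*k^2 + 10*k) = k*(k + 2)*(k^3 - 6*k^2 + 5*k) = k*(k - 1)*(k + 2)*(k^2 - 5*k) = k^2*(k - 1)*(k + 2)*(k - 5)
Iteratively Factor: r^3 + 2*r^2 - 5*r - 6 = (r + 3)*(r^2 - r - 2) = (r - 2)*(r + 3)*(r + 1)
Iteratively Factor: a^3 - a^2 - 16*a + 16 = (a - 1)*(a^2 - 16) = (a - 4)*(a - 1)*(a + 4)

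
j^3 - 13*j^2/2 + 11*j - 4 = (j - 4)*(j - 2)*(j - 1/2)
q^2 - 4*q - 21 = (q - 7)*(q + 3)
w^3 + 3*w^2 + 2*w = w*(w + 1)*(w + 2)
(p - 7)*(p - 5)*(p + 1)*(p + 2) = p^4 - 9*p^3 + p^2 + 81*p + 70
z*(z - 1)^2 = z^3 - 2*z^2 + z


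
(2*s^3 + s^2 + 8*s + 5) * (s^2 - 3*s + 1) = 2*s^5 - 5*s^4 + 7*s^3 - 18*s^2 - 7*s + 5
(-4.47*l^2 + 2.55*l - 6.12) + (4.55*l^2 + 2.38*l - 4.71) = 0.0800000000000001*l^2 + 4.93*l - 10.83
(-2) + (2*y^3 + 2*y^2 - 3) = 2*y^3 + 2*y^2 - 5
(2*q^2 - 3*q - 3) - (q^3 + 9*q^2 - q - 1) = -q^3 - 7*q^2 - 2*q - 2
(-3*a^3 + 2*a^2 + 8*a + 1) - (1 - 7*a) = -3*a^3 + 2*a^2 + 15*a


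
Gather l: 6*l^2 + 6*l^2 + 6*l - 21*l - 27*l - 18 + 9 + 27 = 12*l^2 - 42*l + 18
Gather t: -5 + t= t - 5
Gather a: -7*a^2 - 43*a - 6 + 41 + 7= -7*a^2 - 43*a + 42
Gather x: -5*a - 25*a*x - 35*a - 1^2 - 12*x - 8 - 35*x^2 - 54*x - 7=-40*a - 35*x^2 + x*(-25*a - 66) - 16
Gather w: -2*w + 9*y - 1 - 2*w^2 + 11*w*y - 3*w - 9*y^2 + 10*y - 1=-2*w^2 + w*(11*y - 5) - 9*y^2 + 19*y - 2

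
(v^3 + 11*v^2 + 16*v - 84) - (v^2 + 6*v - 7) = v^3 + 10*v^2 + 10*v - 77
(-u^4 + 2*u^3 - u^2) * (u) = -u^5 + 2*u^4 - u^3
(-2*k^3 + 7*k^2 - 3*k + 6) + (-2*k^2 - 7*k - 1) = -2*k^3 + 5*k^2 - 10*k + 5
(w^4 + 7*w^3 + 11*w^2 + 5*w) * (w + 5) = w^5 + 12*w^4 + 46*w^3 + 60*w^2 + 25*w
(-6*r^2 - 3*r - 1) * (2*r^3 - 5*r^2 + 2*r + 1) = -12*r^5 + 24*r^4 + r^3 - 7*r^2 - 5*r - 1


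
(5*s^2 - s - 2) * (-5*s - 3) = -25*s^3 - 10*s^2 + 13*s + 6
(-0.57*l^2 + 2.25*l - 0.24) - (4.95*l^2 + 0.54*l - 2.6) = -5.52*l^2 + 1.71*l + 2.36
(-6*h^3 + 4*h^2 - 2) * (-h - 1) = 6*h^4 + 2*h^3 - 4*h^2 + 2*h + 2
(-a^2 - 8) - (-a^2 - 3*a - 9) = 3*a + 1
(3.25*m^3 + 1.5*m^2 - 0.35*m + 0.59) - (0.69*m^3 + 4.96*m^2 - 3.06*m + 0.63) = 2.56*m^3 - 3.46*m^2 + 2.71*m - 0.04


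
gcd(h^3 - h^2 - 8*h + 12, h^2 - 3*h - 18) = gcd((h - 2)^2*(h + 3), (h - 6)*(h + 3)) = h + 3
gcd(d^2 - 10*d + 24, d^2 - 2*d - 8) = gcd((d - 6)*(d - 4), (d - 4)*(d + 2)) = d - 4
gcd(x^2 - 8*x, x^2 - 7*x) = x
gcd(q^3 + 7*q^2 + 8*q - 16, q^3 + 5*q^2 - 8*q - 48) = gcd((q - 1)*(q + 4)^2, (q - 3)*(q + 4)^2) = q^2 + 8*q + 16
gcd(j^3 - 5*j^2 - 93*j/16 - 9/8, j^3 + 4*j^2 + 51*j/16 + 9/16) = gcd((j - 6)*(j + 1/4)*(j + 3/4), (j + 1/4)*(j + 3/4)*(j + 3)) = j^2 + j + 3/16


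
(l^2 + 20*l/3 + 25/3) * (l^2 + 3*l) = l^4 + 29*l^3/3 + 85*l^2/3 + 25*l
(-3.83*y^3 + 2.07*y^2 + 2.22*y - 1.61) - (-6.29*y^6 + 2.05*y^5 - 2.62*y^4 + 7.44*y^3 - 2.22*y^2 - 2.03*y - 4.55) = 6.29*y^6 - 2.05*y^5 + 2.62*y^4 - 11.27*y^3 + 4.29*y^2 + 4.25*y + 2.94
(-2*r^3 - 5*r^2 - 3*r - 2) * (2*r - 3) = -4*r^4 - 4*r^3 + 9*r^2 + 5*r + 6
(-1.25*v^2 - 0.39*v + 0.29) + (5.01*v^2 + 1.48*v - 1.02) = 3.76*v^2 + 1.09*v - 0.73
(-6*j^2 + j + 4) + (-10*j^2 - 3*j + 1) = -16*j^2 - 2*j + 5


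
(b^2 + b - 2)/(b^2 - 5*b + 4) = (b + 2)/(b - 4)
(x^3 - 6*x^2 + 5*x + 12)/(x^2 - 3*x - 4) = x - 3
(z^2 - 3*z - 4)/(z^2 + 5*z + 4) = (z - 4)/(z + 4)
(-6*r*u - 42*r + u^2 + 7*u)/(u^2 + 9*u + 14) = (-6*r + u)/(u + 2)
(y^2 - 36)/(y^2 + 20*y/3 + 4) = 3*(y - 6)/(3*y + 2)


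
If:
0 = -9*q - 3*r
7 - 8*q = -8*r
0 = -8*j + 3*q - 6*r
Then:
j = 147/256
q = 7/32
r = -21/32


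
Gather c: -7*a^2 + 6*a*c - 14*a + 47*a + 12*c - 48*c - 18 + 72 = -7*a^2 + 33*a + c*(6*a - 36) + 54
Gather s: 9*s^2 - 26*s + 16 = 9*s^2 - 26*s + 16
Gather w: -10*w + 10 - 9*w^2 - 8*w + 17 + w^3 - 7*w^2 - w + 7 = w^3 - 16*w^2 - 19*w + 34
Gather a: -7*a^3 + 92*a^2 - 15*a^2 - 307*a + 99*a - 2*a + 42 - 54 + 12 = -7*a^3 + 77*a^2 - 210*a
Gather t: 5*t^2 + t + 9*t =5*t^2 + 10*t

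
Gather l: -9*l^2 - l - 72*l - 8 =-9*l^2 - 73*l - 8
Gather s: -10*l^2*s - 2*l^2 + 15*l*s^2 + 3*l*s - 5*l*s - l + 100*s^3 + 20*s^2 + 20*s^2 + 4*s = -2*l^2 - l + 100*s^3 + s^2*(15*l + 40) + s*(-10*l^2 - 2*l + 4)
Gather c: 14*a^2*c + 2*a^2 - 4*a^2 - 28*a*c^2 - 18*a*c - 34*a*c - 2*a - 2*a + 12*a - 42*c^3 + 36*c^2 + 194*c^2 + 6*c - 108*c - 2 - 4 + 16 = -2*a^2 + 8*a - 42*c^3 + c^2*(230 - 28*a) + c*(14*a^2 - 52*a - 102) + 10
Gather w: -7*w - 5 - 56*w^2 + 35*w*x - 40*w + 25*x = -56*w^2 + w*(35*x - 47) + 25*x - 5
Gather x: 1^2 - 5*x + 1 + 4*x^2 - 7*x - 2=4*x^2 - 12*x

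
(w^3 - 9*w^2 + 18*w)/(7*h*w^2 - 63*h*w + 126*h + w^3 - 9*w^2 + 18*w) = w/(7*h + w)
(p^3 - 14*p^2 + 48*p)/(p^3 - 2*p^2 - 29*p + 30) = p*(p - 8)/(p^2 + 4*p - 5)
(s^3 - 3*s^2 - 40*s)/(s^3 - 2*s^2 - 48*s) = (s + 5)/(s + 6)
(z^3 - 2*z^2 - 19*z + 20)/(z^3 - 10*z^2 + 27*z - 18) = (z^2 - z - 20)/(z^2 - 9*z + 18)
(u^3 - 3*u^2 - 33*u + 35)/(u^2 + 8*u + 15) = (u^2 - 8*u + 7)/(u + 3)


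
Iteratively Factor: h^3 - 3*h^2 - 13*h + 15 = (h - 1)*(h^2 - 2*h - 15) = (h - 5)*(h - 1)*(h + 3)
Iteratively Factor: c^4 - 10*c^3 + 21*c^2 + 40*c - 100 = (c + 2)*(c^3 - 12*c^2 + 45*c - 50) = (c - 5)*(c + 2)*(c^2 - 7*c + 10) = (c - 5)^2*(c + 2)*(c - 2)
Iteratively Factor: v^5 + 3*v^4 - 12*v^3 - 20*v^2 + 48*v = (v + 4)*(v^4 - v^3 - 8*v^2 + 12*v) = (v - 2)*(v + 4)*(v^3 + v^2 - 6*v) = v*(v - 2)*(v + 4)*(v^2 + v - 6) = v*(v - 2)^2*(v + 4)*(v + 3)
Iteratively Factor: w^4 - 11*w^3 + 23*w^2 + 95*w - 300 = (w - 5)*(w^3 - 6*w^2 - 7*w + 60) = (w - 5)^2*(w^2 - w - 12) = (w - 5)^2*(w - 4)*(w + 3)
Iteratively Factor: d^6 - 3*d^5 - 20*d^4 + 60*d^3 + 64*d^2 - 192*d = (d - 3)*(d^5 - 20*d^3 + 64*d) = (d - 4)*(d - 3)*(d^4 + 4*d^3 - 4*d^2 - 16*d) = (d - 4)*(d - 3)*(d + 2)*(d^3 + 2*d^2 - 8*d) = d*(d - 4)*(d - 3)*(d + 2)*(d^2 + 2*d - 8) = d*(d - 4)*(d - 3)*(d + 2)*(d + 4)*(d - 2)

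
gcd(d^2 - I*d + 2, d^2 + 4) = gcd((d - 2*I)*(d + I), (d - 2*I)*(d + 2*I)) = d - 2*I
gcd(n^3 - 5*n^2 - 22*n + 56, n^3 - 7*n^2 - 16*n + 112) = n^2 - 3*n - 28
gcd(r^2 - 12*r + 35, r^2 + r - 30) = r - 5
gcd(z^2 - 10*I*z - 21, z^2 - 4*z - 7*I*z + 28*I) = z - 7*I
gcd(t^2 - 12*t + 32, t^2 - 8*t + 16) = t - 4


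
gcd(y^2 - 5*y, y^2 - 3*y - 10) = y - 5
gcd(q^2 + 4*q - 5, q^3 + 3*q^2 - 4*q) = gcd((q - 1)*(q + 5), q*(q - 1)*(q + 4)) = q - 1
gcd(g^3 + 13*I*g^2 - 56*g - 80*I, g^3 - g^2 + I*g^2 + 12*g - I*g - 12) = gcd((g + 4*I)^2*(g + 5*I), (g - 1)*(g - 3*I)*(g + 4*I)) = g + 4*I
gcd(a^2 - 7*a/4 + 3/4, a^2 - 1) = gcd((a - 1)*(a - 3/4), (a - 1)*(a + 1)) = a - 1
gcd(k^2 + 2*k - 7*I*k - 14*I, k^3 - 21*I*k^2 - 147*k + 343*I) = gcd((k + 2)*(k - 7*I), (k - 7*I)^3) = k - 7*I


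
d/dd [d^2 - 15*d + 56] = 2*d - 15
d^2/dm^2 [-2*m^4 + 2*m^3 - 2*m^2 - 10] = -24*m^2 + 12*m - 4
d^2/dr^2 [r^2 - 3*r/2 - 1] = 2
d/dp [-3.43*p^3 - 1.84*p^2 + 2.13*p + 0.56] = -10.29*p^2 - 3.68*p + 2.13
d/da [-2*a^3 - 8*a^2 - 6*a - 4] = -6*a^2 - 16*a - 6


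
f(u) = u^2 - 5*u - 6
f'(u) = 2*u - 5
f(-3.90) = 28.71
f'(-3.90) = -12.80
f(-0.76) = -1.62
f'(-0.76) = -6.52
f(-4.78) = 40.75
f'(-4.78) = -14.56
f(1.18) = -10.51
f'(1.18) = -2.64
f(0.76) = -9.22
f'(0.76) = -3.48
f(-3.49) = 23.63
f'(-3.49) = -11.98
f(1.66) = -11.54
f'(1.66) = -1.68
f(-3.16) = 19.79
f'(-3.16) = -11.32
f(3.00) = -12.00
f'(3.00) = 1.00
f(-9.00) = 120.00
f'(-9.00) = -23.00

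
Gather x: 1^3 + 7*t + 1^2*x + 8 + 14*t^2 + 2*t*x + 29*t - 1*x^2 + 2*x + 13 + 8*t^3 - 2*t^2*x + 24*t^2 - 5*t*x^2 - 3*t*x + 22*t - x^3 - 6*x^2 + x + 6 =8*t^3 + 38*t^2 + 58*t - x^3 + x^2*(-5*t - 7) + x*(-2*t^2 - t + 4) + 28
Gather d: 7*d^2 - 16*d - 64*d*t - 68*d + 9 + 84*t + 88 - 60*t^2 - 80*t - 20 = 7*d^2 + d*(-64*t - 84) - 60*t^2 + 4*t + 77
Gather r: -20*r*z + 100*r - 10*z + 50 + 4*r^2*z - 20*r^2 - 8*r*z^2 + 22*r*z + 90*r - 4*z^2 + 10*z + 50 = r^2*(4*z - 20) + r*(-8*z^2 + 2*z + 190) - 4*z^2 + 100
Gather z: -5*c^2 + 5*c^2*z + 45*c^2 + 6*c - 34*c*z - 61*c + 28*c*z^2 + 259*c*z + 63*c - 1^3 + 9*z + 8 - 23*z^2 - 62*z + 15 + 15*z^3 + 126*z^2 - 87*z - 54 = 40*c^2 + 8*c + 15*z^3 + z^2*(28*c + 103) + z*(5*c^2 + 225*c - 140) - 32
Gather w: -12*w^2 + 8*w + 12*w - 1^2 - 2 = -12*w^2 + 20*w - 3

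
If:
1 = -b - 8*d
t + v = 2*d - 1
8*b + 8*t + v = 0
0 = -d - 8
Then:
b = 63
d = -8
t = -487/7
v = 368/7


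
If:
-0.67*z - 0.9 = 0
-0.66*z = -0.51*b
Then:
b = -1.74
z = -1.34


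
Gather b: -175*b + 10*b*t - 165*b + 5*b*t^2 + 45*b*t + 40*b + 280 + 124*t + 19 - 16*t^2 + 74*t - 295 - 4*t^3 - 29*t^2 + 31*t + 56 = b*(5*t^2 + 55*t - 300) - 4*t^3 - 45*t^2 + 229*t + 60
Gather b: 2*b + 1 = 2*b + 1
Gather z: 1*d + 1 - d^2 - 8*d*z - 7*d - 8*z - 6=-d^2 - 6*d + z*(-8*d - 8) - 5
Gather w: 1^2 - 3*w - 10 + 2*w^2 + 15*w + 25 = 2*w^2 + 12*w + 16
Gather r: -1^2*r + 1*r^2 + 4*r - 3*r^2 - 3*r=-2*r^2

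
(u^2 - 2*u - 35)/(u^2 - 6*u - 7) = (u + 5)/(u + 1)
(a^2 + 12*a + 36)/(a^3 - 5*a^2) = (a^2 + 12*a + 36)/(a^2*(a - 5))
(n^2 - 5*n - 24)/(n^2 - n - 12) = (n - 8)/(n - 4)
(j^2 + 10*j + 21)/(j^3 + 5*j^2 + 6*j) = (j + 7)/(j*(j + 2))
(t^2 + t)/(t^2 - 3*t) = (t + 1)/(t - 3)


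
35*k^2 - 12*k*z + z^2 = (-7*k + z)*(-5*k + z)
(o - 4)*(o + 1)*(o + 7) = o^3 + 4*o^2 - 25*o - 28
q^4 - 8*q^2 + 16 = (q - 2)^2*(q + 2)^2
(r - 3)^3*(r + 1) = r^4 - 8*r^3 + 18*r^2 - 27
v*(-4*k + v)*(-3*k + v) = 12*k^2*v - 7*k*v^2 + v^3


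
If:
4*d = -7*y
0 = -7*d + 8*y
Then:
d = 0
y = 0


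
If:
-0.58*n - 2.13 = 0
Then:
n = -3.67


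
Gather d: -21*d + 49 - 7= 42 - 21*d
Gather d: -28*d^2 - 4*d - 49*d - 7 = -28*d^2 - 53*d - 7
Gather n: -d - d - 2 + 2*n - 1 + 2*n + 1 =-2*d + 4*n - 2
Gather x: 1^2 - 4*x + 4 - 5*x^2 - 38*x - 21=-5*x^2 - 42*x - 16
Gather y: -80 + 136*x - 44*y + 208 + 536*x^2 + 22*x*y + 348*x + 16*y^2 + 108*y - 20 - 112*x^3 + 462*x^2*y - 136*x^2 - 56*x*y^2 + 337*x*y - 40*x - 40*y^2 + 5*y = -112*x^3 + 400*x^2 + 444*x + y^2*(-56*x - 24) + y*(462*x^2 + 359*x + 69) + 108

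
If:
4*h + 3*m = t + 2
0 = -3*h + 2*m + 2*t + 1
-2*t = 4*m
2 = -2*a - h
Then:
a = -15/14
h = 1/7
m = 2/7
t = -4/7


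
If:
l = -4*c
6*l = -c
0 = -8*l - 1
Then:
No Solution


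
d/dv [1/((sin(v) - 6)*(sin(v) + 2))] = 2*(2 - sin(v))*cos(v)/((sin(v) - 6)^2*(sin(v) + 2)^2)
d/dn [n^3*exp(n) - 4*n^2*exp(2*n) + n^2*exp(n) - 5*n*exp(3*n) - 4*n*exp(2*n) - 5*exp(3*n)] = (n^3 - 8*n^2*exp(n) + 4*n^2 - 15*n*exp(2*n) - 16*n*exp(n) + 2*n - 20*exp(2*n) - 4*exp(n))*exp(n)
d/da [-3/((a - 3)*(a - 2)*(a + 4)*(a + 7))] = 6*(2*a^3 + 9*a^2 - 21*a - 37)/(a^8 + 12*a^7 - 6*a^6 - 400*a^5 - 111*a^4 + 5124*a^3 - 1580*a^2 - 24864*a + 28224)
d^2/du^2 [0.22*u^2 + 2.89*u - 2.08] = 0.440000000000000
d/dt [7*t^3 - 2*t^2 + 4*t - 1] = 21*t^2 - 4*t + 4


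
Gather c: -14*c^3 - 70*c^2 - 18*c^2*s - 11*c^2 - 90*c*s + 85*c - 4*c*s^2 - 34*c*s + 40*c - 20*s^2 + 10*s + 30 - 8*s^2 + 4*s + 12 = -14*c^3 + c^2*(-18*s - 81) + c*(-4*s^2 - 124*s + 125) - 28*s^2 + 14*s + 42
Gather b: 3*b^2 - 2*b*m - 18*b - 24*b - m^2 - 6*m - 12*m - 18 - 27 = 3*b^2 + b*(-2*m - 42) - m^2 - 18*m - 45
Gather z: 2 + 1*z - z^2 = -z^2 + z + 2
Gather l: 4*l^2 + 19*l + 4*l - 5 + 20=4*l^2 + 23*l + 15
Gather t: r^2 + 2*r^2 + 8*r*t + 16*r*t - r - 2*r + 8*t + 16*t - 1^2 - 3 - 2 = 3*r^2 - 3*r + t*(24*r + 24) - 6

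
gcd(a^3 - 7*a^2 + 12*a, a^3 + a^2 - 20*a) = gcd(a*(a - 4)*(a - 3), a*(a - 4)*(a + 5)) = a^2 - 4*a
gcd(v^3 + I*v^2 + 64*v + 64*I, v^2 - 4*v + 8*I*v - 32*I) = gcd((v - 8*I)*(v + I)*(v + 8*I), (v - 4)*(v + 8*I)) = v + 8*I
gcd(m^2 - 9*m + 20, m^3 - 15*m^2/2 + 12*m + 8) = m - 4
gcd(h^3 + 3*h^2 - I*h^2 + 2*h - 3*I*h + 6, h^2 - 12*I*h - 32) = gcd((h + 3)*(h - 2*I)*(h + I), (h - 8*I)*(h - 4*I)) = 1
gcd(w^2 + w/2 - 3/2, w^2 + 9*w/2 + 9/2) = w + 3/2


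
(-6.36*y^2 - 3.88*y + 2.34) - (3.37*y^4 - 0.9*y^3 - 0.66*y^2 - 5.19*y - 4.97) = -3.37*y^4 + 0.9*y^3 - 5.7*y^2 + 1.31*y + 7.31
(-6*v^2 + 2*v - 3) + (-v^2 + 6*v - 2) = -7*v^2 + 8*v - 5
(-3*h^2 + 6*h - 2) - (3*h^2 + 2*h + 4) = -6*h^2 + 4*h - 6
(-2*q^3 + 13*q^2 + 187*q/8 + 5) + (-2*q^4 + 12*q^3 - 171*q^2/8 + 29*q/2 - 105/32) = -2*q^4 + 10*q^3 - 67*q^2/8 + 303*q/8 + 55/32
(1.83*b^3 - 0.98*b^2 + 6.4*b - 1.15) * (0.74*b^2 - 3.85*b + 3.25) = 1.3542*b^5 - 7.7707*b^4 + 14.4565*b^3 - 28.676*b^2 + 25.2275*b - 3.7375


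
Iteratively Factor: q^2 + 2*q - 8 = (q - 2)*(q + 4)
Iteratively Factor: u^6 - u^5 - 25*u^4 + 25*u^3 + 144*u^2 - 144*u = (u - 4)*(u^5 + 3*u^4 - 13*u^3 - 27*u^2 + 36*u) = (u - 4)*(u + 4)*(u^4 - u^3 - 9*u^2 + 9*u) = u*(u - 4)*(u + 4)*(u^3 - u^2 - 9*u + 9) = u*(u - 4)*(u + 3)*(u + 4)*(u^2 - 4*u + 3) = u*(u - 4)*(u - 3)*(u + 3)*(u + 4)*(u - 1)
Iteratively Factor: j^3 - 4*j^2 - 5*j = (j + 1)*(j^2 - 5*j) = j*(j + 1)*(j - 5)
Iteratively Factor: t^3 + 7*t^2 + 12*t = (t)*(t^2 + 7*t + 12) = t*(t + 3)*(t + 4)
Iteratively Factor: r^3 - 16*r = (r - 4)*(r^2 + 4*r) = (r - 4)*(r + 4)*(r)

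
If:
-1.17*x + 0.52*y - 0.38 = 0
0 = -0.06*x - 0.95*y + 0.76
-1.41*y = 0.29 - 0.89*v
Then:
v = 1.59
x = 0.03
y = 0.80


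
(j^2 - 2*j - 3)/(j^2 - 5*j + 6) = (j + 1)/(j - 2)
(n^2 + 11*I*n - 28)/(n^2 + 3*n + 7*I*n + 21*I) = (n + 4*I)/(n + 3)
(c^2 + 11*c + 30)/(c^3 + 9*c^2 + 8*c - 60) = 1/(c - 2)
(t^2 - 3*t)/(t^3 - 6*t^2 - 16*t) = (3 - t)/(-t^2 + 6*t + 16)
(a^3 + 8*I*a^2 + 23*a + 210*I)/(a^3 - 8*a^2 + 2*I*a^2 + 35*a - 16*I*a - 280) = (a + 6*I)/(a - 8)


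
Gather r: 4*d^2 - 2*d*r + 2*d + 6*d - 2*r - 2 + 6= 4*d^2 + 8*d + r*(-2*d - 2) + 4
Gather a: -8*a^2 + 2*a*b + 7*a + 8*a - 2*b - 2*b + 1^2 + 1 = -8*a^2 + a*(2*b + 15) - 4*b + 2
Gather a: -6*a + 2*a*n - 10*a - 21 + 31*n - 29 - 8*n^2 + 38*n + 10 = a*(2*n - 16) - 8*n^2 + 69*n - 40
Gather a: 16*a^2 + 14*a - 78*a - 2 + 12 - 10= 16*a^2 - 64*a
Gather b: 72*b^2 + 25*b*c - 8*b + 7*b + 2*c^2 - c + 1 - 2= 72*b^2 + b*(25*c - 1) + 2*c^2 - c - 1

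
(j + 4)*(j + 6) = j^2 + 10*j + 24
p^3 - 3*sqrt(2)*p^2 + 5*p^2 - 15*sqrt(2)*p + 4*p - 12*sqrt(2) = (p + 1)*(p + 4)*(p - 3*sqrt(2))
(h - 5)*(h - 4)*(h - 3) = h^3 - 12*h^2 + 47*h - 60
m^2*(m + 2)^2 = m^4 + 4*m^3 + 4*m^2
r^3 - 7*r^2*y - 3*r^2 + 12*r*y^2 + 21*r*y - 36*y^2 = (r - 3)*(r - 4*y)*(r - 3*y)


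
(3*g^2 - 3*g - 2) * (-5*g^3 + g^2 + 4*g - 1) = -15*g^5 + 18*g^4 + 19*g^3 - 17*g^2 - 5*g + 2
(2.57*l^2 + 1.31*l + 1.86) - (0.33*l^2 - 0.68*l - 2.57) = 2.24*l^2 + 1.99*l + 4.43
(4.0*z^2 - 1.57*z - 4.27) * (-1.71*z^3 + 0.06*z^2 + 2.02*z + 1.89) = -6.84*z^5 + 2.9247*z^4 + 15.2875*z^3 + 4.1324*z^2 - 11.5927*z - 8.0703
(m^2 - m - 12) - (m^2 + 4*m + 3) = -5*m - 15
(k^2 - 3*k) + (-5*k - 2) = k^2 - 8*k - 2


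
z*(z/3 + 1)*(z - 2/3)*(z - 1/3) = z^4/3 + 2*z^3/3 - 25*z^2/27 + 2*z/9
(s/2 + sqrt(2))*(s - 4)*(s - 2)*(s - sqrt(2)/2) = s^4/2 - 3*s^3 + 3*sqrt(2)*s^3/4 - 9*sqrt(2)*s^2/2 + 3*s^2 + 6*s + 6*sqrt(2)*s - 8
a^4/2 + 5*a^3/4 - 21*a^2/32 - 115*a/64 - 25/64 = (a/2 + 1/2)*(a - 5/4)*(a + 1/4)*(a + 5/2)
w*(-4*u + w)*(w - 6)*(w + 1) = -4*u*w^3 + 20*u*w^2 + 24*u*w + w^4 - 5*w^3 - 6*w^2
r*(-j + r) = -j*r + r^2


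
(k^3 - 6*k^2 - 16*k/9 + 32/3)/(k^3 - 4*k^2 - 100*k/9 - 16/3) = (3*k - 4)/(3*k + 2)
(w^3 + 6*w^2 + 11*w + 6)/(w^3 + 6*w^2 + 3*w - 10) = (w^2 + 4*w + 3)/(w^2 + 4*w - 5)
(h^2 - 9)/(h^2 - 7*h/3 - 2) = 3*(h + 3)/(3*h + 2)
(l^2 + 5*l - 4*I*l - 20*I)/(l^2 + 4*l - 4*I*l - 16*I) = (l + 5)/(l + 4)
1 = 1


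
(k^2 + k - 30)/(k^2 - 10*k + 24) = (k^2 + k - 30)/(k^2 - 10*k + 24)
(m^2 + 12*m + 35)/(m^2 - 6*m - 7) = (m^2 + 12*m + 35)/(m^2 - 6*m - 7)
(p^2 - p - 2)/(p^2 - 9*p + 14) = (p + 1)/(p - 7)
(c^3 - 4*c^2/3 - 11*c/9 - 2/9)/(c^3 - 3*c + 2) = (9*c^3 - 12*c^2 - 11*c - 2)/(9*(c^3 - 3*c + 2))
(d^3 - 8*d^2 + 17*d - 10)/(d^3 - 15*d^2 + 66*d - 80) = (d - 1)/(d - 8)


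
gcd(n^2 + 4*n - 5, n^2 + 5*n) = n + 5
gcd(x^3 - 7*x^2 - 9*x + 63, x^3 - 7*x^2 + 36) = x - 3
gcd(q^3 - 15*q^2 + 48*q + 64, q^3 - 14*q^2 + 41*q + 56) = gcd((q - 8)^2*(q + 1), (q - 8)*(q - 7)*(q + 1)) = q^2 - 7*q - 8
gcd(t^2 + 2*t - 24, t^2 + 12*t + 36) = t + 6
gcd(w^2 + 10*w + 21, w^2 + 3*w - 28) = w + 7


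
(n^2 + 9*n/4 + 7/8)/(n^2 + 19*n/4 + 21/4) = (n + 1/2)/(n + 3)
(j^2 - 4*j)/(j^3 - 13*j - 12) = j/(j^2 + 4*j + 3)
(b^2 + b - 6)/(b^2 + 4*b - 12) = (b + 3)/(b + 6)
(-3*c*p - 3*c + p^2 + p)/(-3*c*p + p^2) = (p + 1)/p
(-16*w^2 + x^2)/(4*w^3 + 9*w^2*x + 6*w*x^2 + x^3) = (-4*w + x)/(w^2 + 2*w*x + x^2)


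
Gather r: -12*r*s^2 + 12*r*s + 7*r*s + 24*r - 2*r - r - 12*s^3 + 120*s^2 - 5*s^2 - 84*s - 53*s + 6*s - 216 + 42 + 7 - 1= r*(-12*s^2 + 19*s + 21) - 12*s^3 + 115*s^2 - 131*s - 168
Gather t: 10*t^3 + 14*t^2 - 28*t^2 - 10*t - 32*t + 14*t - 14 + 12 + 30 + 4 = 10*t^3 - 14*t^2 - 28*t + 32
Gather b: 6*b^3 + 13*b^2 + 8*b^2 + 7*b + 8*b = 6*b^3 + 21*b^2 + 15*b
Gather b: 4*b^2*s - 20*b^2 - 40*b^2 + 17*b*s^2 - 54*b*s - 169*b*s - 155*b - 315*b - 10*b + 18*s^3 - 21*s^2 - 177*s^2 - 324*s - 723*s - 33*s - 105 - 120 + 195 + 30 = b^2*(4*s - 60) + b*(17*s^2 - 223*s - 480) + 18*s^3 - 198*s^2 - 1080*s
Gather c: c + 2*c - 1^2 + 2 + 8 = 3*c + 9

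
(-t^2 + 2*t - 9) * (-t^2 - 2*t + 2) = t^4 + 3*t^2 + 22*t - 18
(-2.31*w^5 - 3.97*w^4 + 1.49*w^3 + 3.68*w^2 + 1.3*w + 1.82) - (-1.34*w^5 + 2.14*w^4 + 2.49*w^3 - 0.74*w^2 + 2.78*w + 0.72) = -0.97*w^5 - 6.11*w^4 - 1.0*w^3 + 4.42*w^2 - 1.48*w + 1.1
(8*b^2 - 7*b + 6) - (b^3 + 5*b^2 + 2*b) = -b^3 + 3*b^2 - 9*b + 6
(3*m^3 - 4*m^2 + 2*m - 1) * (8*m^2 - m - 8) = 24*m^5 - 35*m^4 - 4*m^3 + 22*m^2 - 15*m + 8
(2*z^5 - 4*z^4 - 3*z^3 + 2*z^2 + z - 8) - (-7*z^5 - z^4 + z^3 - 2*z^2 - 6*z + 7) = 9*z^5 - 3*z^4 - 4*z^3 + 4*z^2 + 7*z - 15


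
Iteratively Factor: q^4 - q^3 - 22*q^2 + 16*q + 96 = (q - 4)*(q^3 + 3*q^2 - 10*q - 24) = (q - 4)*(q - 3)*(q^2 + 6*q + 8) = (q - 4)*(q - 3)*(q + 4)*(q + 2)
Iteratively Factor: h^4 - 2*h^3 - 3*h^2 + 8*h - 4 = (h + 2)*(h^3 - 4*h^2 + 5*h - 2) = (h - 1)*(h + 2)*(h^2 - 3*h + 2) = (h - 2)*(h - 1)*(h + 2)*(h - 1)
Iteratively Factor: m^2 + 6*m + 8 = (m + 4)*(m + 2)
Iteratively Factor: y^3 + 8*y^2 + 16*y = (y)*(y^2 + 8*y + 16) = y*(y + 4)*(y + 4)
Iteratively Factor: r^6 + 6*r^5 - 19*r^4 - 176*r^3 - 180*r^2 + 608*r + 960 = (r - 2)*(r^5 + 8*r^4 - 3*r^3 - 182*r^2 - 544*r - 480) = (r - 2)*(r + 4)*(r^4 + 4*r^3 - 19*r^2 - 106*r - 120) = (r - 2)*(r + 2)*(r + 4)*(r^3 + 2*r^2 - 23*r - 60) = (r - 5)*(r - 2)*(r + 2)*(r + 4)*(r^2 + 7*r + 12) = (r - 5)*(r - 2)*(r + 2)*(r + 4)^2*(r + 3)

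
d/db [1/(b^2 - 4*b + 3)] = 2*(2 - b)/(b^2 - 4*b + 3)^2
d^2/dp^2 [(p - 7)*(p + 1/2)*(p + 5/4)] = 6*p - 21/2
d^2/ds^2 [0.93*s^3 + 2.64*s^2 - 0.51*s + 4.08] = 5.58*s + 5.28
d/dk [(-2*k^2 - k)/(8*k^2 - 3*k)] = 14/(64*k^2 - 48*k + 9)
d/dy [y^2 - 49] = 2*y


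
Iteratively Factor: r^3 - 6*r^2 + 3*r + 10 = (r - 5)*(r^2 - r - 2) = (r - 5)*(r - 2)*(r + 1)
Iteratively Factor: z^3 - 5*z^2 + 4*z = (z - 1)*(z^2 - 4*z) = z*(z - 1)*(z - 4)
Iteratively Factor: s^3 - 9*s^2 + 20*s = (s - 4)*(s^2 - 5*s) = s*(s - 4)*(s - 5)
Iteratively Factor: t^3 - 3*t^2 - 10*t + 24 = (t - 2)*(t^2 - t - 12) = (t - 2)*(t + 3)*(t - 4)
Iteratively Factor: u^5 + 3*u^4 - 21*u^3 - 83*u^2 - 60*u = (u)*(u^4 + 3*u^3 - 21*u^2 - 83*u - 60) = u*(u + 4)*(u^3 - u^2 - 17*u - 15) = u*(u + 1)*(u + 4)*(u^2 - 2*u - 15) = u*(u - 5)*(u + 1)*(u + 4)*(u + 3)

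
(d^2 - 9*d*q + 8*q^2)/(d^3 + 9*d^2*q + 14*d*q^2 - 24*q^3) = (d - 8*q)/(d^2 + 10*d*q + 24*q^2)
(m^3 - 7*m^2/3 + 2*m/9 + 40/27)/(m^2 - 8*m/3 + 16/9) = (9*m^2 - 9*m - 10)/(3*(3*m - 4))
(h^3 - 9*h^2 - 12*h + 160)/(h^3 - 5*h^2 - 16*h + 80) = (h - 8)/(h - 4)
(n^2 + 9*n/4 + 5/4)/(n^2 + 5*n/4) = (n + 1)/n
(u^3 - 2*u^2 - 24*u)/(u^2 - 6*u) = u + 4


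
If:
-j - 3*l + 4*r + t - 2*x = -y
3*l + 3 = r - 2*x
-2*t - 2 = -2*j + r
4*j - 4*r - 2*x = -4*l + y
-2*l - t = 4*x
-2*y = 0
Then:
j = 147/115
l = -199/115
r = -4/5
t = 78/115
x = 16/23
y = 0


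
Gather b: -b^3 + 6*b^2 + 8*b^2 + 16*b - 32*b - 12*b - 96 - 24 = -b^3 + 14*b^2 - 28*b - 120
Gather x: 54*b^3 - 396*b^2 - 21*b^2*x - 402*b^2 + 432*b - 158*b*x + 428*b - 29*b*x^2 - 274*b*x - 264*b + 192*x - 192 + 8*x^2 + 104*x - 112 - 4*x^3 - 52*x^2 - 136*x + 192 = 54*b^3 - 798*b^2 + 596*b - 4*x^3 + x^2*(-29*b - 44) + x*(-21*b^2 - 432*b + 160) - 112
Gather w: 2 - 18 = -16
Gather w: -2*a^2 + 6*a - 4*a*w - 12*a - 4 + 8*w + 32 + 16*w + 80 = -2*a^2 - 6*a + w*(24 - 4*a) + 108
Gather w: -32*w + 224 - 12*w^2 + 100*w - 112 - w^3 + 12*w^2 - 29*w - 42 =-w^3 + 39*w + 70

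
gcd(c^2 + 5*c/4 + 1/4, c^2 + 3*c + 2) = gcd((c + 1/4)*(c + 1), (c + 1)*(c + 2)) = c + 1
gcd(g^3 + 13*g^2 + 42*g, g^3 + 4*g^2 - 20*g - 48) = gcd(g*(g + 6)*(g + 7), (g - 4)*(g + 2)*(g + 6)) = g + 6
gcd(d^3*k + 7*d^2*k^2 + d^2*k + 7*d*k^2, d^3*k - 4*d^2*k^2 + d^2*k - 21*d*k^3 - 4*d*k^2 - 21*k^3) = d*k + k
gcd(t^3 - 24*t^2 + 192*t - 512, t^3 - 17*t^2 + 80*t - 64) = t^2 - 16*t + 64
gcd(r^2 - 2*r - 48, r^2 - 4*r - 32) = r - 8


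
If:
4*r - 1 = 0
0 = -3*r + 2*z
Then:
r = 1/4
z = 3/8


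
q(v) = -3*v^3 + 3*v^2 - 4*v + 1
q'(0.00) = -4.00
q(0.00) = 1.00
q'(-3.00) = -103.00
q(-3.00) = 121.00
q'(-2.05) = -54.12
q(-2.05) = 47.65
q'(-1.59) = -36.29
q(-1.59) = 27.00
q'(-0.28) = -6.39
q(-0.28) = 2.42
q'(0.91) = -5.99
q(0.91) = -2.42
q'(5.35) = -229.50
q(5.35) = -393.92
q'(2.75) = -55.56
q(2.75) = -49.70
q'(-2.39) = -69.75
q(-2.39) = 68.65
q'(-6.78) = -458.40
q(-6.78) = 1101.02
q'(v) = -9*v^2 + 6*v - 4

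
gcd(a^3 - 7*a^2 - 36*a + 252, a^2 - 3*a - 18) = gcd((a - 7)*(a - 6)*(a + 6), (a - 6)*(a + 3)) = a - 6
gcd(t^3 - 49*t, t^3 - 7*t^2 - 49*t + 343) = t^2 - 49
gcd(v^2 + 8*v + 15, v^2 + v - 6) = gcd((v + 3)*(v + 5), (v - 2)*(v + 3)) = v + 3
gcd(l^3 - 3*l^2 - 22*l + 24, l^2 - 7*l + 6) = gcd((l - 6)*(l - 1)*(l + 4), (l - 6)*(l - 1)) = l^2 - 7*l + 6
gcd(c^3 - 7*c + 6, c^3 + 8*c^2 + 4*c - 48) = c - 2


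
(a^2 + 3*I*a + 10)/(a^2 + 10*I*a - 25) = (a - 2*I)/(a + 5*I)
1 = 1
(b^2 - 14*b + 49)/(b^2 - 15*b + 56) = (b - 7)/(b - 8)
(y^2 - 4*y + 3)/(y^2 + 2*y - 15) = (y - 1)/(y + 5)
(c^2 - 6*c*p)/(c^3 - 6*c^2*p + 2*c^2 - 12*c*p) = 1/(c + 2)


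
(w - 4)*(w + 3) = w^2 - w - 12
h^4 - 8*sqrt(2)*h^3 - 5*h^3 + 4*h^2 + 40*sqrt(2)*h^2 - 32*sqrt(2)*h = h*(h - 4)*(h - 1)*(h - 8*sqrt(2))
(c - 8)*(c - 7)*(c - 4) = c^3 - 19*c^2 + 116*c - 224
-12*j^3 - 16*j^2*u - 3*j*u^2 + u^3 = (-6*j + u)*(j + u)*(2*j + u)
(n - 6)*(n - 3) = n^2 - 9*n + 18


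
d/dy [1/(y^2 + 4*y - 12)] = 2*(-y - 2)/(y^2 + 4*y - 12)^2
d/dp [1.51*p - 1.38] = 1.51000000000000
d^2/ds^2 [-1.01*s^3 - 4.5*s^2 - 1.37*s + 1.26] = -6.06*s - 9.0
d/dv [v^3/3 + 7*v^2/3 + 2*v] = v^2 + 14*v/3 + 2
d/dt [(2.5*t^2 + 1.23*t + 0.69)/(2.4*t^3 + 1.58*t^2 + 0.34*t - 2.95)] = (-6.0*t^4 - 5.904*t^3 - 6.0614*t^2 - 16.9304*t - 3.8631)/(5.76*t^6 + 7.584*t^5 + 4.1284*t^4 - 13.0856*t^3 - 9.2064*t^2 - 2.006*t + 8.7025)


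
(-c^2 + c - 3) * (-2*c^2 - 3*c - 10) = 2*c^4 + c^3 + 13*c^2 - c + 30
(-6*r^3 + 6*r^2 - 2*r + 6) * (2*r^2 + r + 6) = -12*r^5 + 6*r^4 - 34*r^3 + 46*r^2 - 6*r + 36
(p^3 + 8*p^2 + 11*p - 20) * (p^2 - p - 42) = p^5 + 7*p^4 - 39*p^3 - 367*p^2 - 442*p + 840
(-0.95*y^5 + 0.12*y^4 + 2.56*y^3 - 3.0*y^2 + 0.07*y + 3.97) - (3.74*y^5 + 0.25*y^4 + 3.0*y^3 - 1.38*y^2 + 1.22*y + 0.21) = -4.69*y^5 - 0.13*y^4 - 0.44*y^3 - 1.62*y^2 - 1.15*y + 3.76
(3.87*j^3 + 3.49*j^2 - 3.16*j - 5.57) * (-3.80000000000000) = -14.706*j^3 - 13.262*j^2 + 12.008*j + 21.166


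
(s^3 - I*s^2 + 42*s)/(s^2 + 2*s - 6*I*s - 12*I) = s*(s^2 - I*s + 42)/(s^2 + 2*s - 6*I*s - 12*I)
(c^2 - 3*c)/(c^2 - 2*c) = (c - 3)/(c - 2)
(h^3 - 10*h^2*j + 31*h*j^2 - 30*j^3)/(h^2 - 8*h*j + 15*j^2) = h - 2*j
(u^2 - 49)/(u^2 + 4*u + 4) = (u^2 - 49)/(u^2 + 4*u + 4)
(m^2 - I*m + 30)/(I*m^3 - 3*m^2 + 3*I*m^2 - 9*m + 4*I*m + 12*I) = (-I*m^2 - m - 30*I)/(m^3 + 3*m^2*(1 + I) + m*(4 + 9*I) + 12)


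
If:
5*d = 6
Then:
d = 6/5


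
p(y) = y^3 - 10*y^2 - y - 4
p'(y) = 3*y^2 - 20*y - 1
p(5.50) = -145.62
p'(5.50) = -20.25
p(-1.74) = -37.80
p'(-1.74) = 42.88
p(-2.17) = -59.14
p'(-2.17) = 56.53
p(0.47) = -6.58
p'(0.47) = -9.74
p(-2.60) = -86.58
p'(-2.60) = 71.28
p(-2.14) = -57.46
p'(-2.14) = 55.54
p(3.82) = -98.00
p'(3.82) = -33.62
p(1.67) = -28.90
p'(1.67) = -26.03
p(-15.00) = -5614.00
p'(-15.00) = 974.00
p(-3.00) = -118.00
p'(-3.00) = 86.00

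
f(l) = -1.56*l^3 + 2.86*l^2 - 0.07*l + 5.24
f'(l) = -4.68*l^2 + 5.72*l - 0.07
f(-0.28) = 5.52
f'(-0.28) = -2.04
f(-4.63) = 221.71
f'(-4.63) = -126.88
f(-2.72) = 57.98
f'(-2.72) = -50.25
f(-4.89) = 256.38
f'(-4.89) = -139.95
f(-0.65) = 6.92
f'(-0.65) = -5.77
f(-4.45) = 199.66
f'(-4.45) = -118.20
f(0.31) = 5.45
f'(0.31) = 1.25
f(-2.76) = 60.02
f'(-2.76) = -51.51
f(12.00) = -2279.44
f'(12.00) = -605.35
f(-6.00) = 445.58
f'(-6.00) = -202.87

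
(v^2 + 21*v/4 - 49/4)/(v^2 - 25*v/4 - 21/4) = (-4*v^2 - 21*v + 49)/(-4*v^2 + 25*v + 21)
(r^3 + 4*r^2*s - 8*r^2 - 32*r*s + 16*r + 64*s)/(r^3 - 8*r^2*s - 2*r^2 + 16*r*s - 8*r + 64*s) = (r^2 + 4*r*s - 4*r - 16*s)/(r^2 - 8*r*s + 2*r - 16*s)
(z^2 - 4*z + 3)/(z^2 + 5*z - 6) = (z - 3)/(z + 6)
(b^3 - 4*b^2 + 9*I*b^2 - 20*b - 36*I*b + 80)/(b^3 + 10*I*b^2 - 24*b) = (b^2 + b*(-4 + 5*I) - 20*I)/(b*(b + 6*I))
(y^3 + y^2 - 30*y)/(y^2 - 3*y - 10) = y*(y + 6)/(y + 2)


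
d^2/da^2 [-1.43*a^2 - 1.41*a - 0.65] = -2.86000000000000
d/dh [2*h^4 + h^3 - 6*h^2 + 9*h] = 8*h^3 + 3*h^2 - 12*h + 9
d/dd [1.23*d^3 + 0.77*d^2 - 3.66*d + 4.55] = 3.69*d^2 + 1.54*d - 3.66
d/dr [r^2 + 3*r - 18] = 2*r + 3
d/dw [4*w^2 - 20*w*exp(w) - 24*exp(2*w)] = -20*w*exp(w) + 8*w - 48*exp(2*w) - 20*exp(w)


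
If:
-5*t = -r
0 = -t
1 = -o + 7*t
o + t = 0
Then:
No Solution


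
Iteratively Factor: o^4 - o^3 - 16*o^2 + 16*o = (o)*(o^3 - o^2 - 16*o + 16) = o*(o - 1)*(o^2 - 16) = o*(o - 1)*(o + 4)*(o - 4)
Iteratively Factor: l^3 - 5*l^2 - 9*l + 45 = (l - 3)*(l^2 - 2*l - 15) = (l - 3)*(l + 3)*(l - 5)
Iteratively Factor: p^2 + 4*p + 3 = (p + 1)*(p + 3)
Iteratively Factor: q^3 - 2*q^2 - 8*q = (q)*(q^2 - 2*q - 8) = q*(q + 2)*(q - 4)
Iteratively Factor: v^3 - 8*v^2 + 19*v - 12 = (v - 3)*(v^2 - 5*v + 4) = (v - 4)*(v - 3)*(v - 1)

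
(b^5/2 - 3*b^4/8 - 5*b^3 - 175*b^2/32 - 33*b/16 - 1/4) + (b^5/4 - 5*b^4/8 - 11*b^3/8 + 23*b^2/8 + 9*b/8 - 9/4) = 3*b^5/4 - b^4 - 51*b^3/8 - 83*b^2/32 - 15*b/16 - 5/2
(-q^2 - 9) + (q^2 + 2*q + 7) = 2*q - 2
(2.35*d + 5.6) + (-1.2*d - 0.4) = 1.15*d + 5.2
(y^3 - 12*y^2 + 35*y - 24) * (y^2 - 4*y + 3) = y^5 - 16*y^4 + 86*y^3 - 200*y^2 + 201*y - 72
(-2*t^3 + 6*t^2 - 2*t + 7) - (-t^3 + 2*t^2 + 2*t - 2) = -t^3 + 4*t^2 - 4*t + 9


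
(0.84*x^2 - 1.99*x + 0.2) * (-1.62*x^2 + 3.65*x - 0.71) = -1.3608*x^4 + 6.2898*x^3 - 8.1839*x^2 + 2.1429*x - 0.142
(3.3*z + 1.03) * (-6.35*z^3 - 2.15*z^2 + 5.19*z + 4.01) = -20.955*z^4 - 13.6355*z^3 + 14.9125*z^2 + 18.5787*z + 4.1303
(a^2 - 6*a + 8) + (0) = a^2 - 6*a + 8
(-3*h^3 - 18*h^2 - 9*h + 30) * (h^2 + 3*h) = -3*h^5 - 27*h^4 - 63*h^3 + 3*h^2 + 90*h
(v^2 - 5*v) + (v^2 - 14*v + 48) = 2*v^2 - 19*v + 48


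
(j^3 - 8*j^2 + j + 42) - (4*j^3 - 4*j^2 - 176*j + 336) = -3*j^3 - 4*j^2 + 177*j - 294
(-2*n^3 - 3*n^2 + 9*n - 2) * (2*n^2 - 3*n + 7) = -4*n^5 + 13*n^3 - 52*n^2 + 69*n - 14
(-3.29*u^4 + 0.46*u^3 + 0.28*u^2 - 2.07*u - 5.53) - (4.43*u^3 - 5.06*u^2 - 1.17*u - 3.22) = -3.29*u^4 - 3.97*u^3 + 5.34*u^2 - 0.9*u - 2.31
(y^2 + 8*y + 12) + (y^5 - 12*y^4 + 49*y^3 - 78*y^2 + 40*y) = y^5 - 12*y^4 + 49*y^3 - 77*y^2 + 48*y + 12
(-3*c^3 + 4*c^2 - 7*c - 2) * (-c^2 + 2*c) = 3*c^5 - 10*c^4 + 15*c^3 - 12*c^2 - 4*c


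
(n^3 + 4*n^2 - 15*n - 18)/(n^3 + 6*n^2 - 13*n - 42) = (n^2 + 7*n + 6)/(n^2 + 9*n + 14)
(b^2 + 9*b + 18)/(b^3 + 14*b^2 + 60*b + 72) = (b + 3)/(b^2 + 8*b + 12)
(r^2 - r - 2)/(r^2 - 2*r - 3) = (r - 2)/(r - 3)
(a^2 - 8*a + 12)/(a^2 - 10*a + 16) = (a - 6)/(a - 8)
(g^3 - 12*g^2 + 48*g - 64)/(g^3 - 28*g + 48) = (g^2 - 8*g + 16)/(g^2 + 4*g - 12)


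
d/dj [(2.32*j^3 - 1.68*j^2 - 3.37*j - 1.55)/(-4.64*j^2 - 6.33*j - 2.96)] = (-10.7648*j^4 - 29.3712*j^3 - 25.604*j^2 - 4.4384*j + 0.1637)/(21.5296*j^4 + 58.7424*j^3 + 67.5377*j^2 + 37.4736*j + 8.7616)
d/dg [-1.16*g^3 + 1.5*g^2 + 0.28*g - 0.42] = -3.48*g^2 + 3.0*g + 0.28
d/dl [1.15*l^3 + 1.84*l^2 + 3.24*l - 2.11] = 3.45*l^2 + 3.68*l + 3.24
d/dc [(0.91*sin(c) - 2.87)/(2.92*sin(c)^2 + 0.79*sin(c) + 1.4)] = (-2.6572*sin(c)^2 + 16.7608*sin(c) + 3.5413)*cos(c)/(8.5264*sin(c)^4 + 4.6136*sin(c)^3 + 8.8001*sin(c)^2 + 2.212*sin(c) + 1.96)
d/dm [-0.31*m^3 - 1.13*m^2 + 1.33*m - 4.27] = -0.93*m^2 - 2.26*m + 1.33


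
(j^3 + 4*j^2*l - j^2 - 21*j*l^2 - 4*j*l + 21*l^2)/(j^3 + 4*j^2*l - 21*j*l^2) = (j - 1)/j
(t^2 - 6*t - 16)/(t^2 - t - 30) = (-t^2 + 6*t + 16)/(-t^2 + t + 30)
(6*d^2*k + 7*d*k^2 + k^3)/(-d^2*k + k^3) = (-6*d - k)/(d - k)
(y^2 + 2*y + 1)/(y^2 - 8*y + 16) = (y^2 + 2*y + 1)/(y^2 - 8*y + 16)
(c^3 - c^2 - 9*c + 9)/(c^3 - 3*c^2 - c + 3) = (c + 3)/(c + 1)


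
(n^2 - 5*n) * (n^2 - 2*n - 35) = n^4 - 7*n^3 - 25*n^2 + 175*n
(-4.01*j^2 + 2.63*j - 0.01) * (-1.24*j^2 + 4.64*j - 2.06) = 4.9724*j^4 - 21.8676*j^3 + 20.4762*j^2 - 5.4642*j + 0.0206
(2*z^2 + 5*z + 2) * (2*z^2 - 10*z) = 4*z^4 - 10*z^3 - 46*z^2 - 20*z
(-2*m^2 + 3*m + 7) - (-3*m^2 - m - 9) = m^2 + 4*m + 16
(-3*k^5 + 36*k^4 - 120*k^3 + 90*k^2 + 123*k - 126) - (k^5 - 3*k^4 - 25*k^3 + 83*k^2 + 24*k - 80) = -4*k^5 + 39*k^4 - 95*k^3 + 7*k^2 + 99*k - 46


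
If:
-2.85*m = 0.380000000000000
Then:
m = -0.13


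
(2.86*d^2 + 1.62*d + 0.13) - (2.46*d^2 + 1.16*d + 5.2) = 0.4*d^2 + 0.46*d - 5.07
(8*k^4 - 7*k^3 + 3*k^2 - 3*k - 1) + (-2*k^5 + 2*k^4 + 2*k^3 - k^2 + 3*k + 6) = -2*k^5 + 10*k^4 - 5*k^3 + 2*k^2 + 5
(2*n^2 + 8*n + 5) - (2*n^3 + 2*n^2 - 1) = -2*n^3 + 8*n + 6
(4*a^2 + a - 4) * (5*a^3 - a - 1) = 20*a^5 + 5*a^4 - 24*a^3 - 5*a^2 + 3*a + 4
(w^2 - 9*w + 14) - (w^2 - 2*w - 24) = 38 - 7*w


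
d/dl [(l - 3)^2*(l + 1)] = (l - 3)*(3*l - 1)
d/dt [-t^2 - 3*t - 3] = -2*t - 3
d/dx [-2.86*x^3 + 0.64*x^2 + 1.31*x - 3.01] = -8.58*x^2 + 1.28*x + 1.31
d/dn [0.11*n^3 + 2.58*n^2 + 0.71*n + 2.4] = 0.33*n^2 + 5.16*n + 0.71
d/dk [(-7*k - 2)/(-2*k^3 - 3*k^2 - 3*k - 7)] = (-28*k^3 - 33*k^2 - 12*k + 43)/(4*k^6 + 12*k^5 + 21*k^4 + 46*k^3 + 51*k^2 + 42*k + 49)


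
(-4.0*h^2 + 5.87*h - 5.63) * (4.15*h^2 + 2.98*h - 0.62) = -16.6*h^4 + 12.4405*h^3 - 3.3919*h^2 - 20.4168*h + 3.4906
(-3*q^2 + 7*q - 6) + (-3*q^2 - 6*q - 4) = -6*q^2 + q - 10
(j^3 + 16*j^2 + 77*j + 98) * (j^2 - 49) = j^5 + 16*j^4 + 28*j^3 - 686*j^2 - 3773*j - 4802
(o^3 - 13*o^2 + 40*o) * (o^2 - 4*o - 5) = o^5 - 17*o^4 + 87*o^3 - 95*o^2 - 200*o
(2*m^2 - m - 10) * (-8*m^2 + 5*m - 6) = -16*m^4 + 18*m^3 + 63*m^2 - 44*m + 60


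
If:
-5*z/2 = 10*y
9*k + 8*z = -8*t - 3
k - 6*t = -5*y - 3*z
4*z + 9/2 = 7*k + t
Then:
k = 283/899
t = -223/1798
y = 136/899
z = -544/899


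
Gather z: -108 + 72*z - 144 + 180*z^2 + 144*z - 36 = 180*z^2 + 216*z - 288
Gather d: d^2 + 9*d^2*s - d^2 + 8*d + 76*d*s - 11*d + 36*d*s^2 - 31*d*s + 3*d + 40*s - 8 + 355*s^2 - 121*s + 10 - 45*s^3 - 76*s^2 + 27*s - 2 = 9*d^2*s + d*(36*s^2 + 45*s) - 45*s^3 + 279*s^2 - 54*s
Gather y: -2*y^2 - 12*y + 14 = -2*y^2 - 12*y + 14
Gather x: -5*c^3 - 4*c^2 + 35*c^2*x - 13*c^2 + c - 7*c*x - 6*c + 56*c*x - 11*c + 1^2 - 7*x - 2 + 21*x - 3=-5*c^3 - 17*c^2 - 16*c + x*(35*c^2 + 49*c + 14) - 4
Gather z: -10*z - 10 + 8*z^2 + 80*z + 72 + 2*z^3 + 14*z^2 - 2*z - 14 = 2*z^3 + 22*z^2 + 68*z + 48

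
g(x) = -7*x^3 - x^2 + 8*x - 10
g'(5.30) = -592.49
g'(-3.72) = -275.17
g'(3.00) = -187.00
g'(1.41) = -36.57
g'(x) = -21*x^2 - 2*x + 8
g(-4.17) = 446.83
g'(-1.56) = -39.99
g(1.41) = -20.33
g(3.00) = -184.00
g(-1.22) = -8.54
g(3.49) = -291.82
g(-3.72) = 306.75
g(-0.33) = -12.50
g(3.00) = -184.00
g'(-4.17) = -348.83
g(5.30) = -1037.83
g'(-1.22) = -20.82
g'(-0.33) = 6.37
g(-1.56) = 1.66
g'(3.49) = -254.76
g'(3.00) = -187.00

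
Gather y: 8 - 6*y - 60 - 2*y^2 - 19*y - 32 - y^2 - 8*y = -3*y^2 - 33*y - 84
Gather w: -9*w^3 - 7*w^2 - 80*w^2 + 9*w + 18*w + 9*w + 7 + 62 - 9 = -9*w^3 - 87*w^2 + 36*w + 60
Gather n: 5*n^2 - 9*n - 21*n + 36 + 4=5*n^2 - 30*n + 40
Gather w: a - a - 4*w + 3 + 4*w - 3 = 0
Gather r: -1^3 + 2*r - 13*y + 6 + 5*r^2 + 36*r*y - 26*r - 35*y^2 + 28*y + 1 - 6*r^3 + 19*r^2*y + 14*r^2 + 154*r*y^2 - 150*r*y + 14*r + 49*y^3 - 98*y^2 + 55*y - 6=-6*r^3 + r^2*(19*y + 19) + r*(154*y^2 - 114*y - 10) + 49*y^3 - 133*y^2 + 70*y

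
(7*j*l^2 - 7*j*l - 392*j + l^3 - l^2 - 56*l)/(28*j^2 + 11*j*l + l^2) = (l^2 - l - 56)/(4*j + l)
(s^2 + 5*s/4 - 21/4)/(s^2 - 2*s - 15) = (s - 7/4)/(s - 5)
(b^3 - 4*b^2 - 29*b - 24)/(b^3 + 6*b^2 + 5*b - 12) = (b^2 - 7*b - 8)/(b^2 + 3*b - 4)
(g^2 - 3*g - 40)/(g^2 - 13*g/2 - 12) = 2*(g + 5)/(2*g + 3)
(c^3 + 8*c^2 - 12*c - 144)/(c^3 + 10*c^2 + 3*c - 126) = (c^2 + 2*c - 24)/(c^2 + 4*c - 21)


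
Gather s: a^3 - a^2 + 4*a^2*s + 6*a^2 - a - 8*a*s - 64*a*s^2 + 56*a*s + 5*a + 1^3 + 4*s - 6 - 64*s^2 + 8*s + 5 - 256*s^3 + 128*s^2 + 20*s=a^3 + 5*a^2 + 4*a - 256*s^3 + s^2*(64 - 64*a) + s*(4*a^2 + 48*a + 32)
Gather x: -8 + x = x - 8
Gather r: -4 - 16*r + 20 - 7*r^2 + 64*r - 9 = -7*r^2 + 48*r + 7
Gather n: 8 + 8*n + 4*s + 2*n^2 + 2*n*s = 2*n^2 + n*(2*s + 8) + 4*s + 8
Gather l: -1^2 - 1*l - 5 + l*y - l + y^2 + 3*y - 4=l*(y - 2) + y^2 + 3*y - 10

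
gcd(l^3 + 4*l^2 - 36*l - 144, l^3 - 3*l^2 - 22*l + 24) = l^2 - 2*l - 24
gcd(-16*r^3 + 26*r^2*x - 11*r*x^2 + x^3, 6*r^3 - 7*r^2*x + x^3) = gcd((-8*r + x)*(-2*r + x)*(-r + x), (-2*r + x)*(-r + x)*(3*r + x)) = 2*r^2 - 3*r*x + x^2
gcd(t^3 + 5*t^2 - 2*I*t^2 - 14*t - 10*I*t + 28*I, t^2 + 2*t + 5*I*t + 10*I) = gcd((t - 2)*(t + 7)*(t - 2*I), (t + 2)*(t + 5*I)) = 1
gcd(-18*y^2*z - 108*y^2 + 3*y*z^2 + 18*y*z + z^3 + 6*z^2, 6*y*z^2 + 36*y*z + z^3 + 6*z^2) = 6*y*z + 36*y + z^2 + 6*z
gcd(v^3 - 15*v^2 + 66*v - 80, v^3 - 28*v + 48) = v - 2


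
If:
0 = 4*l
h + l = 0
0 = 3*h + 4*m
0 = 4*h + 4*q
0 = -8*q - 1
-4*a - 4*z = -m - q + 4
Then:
No Solution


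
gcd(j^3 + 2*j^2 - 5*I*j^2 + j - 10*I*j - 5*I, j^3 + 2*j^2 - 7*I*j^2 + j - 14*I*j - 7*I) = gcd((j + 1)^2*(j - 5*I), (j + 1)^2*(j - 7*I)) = j^2 + 2*j + 1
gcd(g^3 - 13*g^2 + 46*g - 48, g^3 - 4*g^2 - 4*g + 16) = g - 2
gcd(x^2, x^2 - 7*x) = x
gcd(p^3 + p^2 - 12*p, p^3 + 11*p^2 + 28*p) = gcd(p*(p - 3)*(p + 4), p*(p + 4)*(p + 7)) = p^2 + 4*p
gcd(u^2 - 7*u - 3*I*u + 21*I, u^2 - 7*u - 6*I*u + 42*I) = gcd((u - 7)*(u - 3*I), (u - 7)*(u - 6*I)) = u - 7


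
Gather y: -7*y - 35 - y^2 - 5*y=-y^2 - 12*y - 35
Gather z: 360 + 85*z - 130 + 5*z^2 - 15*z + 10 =5*z^2 + 70*z + 240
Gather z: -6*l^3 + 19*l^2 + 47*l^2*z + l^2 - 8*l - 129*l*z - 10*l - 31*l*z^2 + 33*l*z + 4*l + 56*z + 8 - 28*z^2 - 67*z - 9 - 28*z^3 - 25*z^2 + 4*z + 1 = -6*l^3 + 20*l^2 - 14*l - 28*z^3 + z^2*(-31*l - 53) + z*(47*l^2 - 96*l - 7)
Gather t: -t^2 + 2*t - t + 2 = -t^2 + t + 2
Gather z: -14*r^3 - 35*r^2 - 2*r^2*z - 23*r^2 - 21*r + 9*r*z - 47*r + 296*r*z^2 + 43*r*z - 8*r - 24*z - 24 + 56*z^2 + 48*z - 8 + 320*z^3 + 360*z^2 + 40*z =-14*r^3 - 58*r^2 - 76*r + 320*z^3 + z^2*(296*r + 416) + z*(-2*r^2 + 52*r + 64) - 32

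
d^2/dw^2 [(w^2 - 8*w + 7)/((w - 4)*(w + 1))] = 2*(-5*w^3 + 33*w^2 - 159*w + 203)/(w^6 - 9*w^5 + 15*w^4 + 45*w^3 - 60*w^2 - 144*w - 64)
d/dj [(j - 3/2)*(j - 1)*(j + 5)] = 3*j^2 + 5*j - 11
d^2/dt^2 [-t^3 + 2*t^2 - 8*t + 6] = 4 - 6*t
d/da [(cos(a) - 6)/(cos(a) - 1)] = -5*sin(a)/(cos(a) - 1)^2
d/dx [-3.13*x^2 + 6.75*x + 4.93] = 6.75 - 6.26*x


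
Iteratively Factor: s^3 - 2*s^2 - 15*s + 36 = (s - 3)*(s^2 + s - 12) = (s - 3)*(s + 4)*(s - 3)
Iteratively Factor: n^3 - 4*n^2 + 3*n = (n)*(n^2 - 4*n + 3) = n*(n - 1)*(n - 3)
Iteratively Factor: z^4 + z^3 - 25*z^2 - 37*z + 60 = (z - 1)*(z^3 + 2*z^2 - 23*z - 60) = (z - 1)*(z + 3)*(z^2 - z - 20) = (z - 5)*(z - 1)*(z + 3)*(z + 4)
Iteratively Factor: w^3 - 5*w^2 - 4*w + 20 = (w - 5)*(w^2 - 4) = (w - 5)*(w + 2)*(w - 2)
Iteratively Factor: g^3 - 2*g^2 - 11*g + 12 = (g - 4)*(g^2 + 2*g - 3) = (g - 4)*(g - 1)*(g + 3)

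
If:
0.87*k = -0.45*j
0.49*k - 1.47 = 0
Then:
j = -5.80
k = 3.00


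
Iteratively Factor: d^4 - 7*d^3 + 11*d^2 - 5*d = (d - 1)*(d^3 - 6*d^2 + 5*d) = (d - 1)^2*(d^2 - 5*d) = d*(d - 1)^2*(d - 5)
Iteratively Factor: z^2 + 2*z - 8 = (z - 2)*(z + 4)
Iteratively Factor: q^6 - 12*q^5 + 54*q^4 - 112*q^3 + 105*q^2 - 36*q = (q)*(q^5 - 12*q^4 + 54*q^3 - 112*q^2 + 105*q - 36) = q*(q - 1)*(q^4 - 11*q^3 + 43*q^2 - 69*q + 36) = q*(q - 4)*(q - 1)*(q^3 - 7*q^2 + 15*q - 9) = q*(q - 4)*(q - 1)^2*(q^2 - 6*q + 9) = q*(q - 4)*(q - 3)*(q - 1)^2*(q - 3)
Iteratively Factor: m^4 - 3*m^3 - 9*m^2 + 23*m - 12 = (m + 3)*(m^3 - 6*m^2 + 9*m - 4) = (m - 4)*(m + 3)*(m^2 - 2*m + 1) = (m - 4)*(m - 1)*(m + 3)*(m - 1)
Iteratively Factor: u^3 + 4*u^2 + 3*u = (u)*(u^2 + 4*u + 3) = u*(u + 3)*(u + 1)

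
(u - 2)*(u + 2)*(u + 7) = u^3 + 7*u^2 - 4*u - 28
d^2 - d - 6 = (d - 3)*(d + 2)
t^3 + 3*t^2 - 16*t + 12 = (t - 2)*(t - 1)*(t + 6)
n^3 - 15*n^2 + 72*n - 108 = (n - 6)^2*(n - 3)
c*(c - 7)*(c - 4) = c^3 - 11*c^2 + 28*c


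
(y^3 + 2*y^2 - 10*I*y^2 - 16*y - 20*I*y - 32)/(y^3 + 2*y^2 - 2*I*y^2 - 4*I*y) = (y - 8*I)/y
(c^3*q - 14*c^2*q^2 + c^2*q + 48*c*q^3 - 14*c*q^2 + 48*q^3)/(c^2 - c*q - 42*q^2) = q*(-c^3 + 14*c^2*q - c^2 - 48*c*q^2 + 14*c*q - 48*q^2)/(-c^2 + c*q + 42*q^2)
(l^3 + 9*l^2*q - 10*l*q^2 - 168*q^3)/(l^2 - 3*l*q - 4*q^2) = (l^2 + 13*l*q + 42*q^2)/(l + q)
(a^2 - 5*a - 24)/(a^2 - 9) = (a - 8)/(a - 3)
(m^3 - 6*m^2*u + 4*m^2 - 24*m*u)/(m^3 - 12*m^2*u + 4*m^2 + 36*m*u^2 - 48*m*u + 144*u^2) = m/(m - 6*u)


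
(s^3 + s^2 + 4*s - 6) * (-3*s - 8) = -3*s^4 - 11*s^3 - 20*s^2 - 14*s + 48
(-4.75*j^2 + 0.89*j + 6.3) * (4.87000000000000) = -23.1325*j^2 + 4.3343*j + 30.681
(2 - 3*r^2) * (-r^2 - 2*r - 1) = 3*r^4 + 6*r^3 + r^2 - 4*r - 2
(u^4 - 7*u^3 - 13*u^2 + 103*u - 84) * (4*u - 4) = 4*u^5 - 32*u^4 - 24*u^3 + 464*u^2 - 748*u + 336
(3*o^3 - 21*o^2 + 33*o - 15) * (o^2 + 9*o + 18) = 3*o^5 + 6*o^4 - 102*o^3 - 96*o^2 + 459*o - 270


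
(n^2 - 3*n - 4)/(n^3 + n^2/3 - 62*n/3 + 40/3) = 3*(n + 1)/(3*n^2 + 13*n - 10)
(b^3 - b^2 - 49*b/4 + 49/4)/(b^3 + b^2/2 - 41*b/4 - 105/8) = 2*(2*b^2 + 5*b - 7)/(4*b^2 + 16*b + 15)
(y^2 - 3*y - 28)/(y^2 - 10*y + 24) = (y^2 - 3*y - 28)/(y^2 - 10*y + 24)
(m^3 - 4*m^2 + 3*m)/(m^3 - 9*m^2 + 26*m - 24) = m*(m - 1)/(m^2 - 6*m + 8)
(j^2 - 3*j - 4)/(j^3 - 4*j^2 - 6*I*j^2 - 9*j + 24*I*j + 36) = (j + 1)/(j^2 - 6*I*j - 9)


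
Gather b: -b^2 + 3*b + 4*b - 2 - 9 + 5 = -b^2 + 7*b - 6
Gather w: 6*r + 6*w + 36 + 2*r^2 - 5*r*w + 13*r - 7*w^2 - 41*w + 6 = 2*r^2 + 19*r - 7*w^2 + w*(-5*r - 35) + 42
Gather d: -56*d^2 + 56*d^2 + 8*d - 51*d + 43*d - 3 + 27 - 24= 0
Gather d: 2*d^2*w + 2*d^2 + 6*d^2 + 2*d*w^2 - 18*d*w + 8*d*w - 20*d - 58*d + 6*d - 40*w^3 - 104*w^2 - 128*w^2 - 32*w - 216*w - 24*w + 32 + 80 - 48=d^2*(2*w + 8) + d*(2*w^2 - 10*w - 72) - 40*w^3 - 232*w^2 - 272*w + 64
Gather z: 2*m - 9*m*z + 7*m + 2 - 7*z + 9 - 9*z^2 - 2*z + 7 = 9*m - 9*z^2 + z*(-9*m - 9) + 18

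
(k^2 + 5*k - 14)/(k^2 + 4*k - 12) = (k + 7)/(k + 6)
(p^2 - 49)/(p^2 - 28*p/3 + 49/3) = 3*(p + 7)/(3*p - 7)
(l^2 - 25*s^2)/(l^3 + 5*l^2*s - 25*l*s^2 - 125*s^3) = 1/(l + 5*s)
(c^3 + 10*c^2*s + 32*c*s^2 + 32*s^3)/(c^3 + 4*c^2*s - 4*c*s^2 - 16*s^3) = (-c - 4*s)/(-c + 2*s)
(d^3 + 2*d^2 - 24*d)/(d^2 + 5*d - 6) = d*(d - 4)/(d - 1)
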